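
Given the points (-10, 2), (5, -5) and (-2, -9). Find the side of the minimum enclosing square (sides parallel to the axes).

The bounding box has width 15 and height 11.
An axis-aligned square enclosing the set must have side ≥ max(width, height).
So the minimum side is max(15, 11) = 15.

15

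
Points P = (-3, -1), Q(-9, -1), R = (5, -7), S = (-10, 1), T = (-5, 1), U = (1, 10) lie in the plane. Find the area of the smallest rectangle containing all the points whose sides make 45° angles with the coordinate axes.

241.5

In coordinates u = x + y, v = x − y the rectangle is axis-aligned; the map (x,y)→(u,v) scales areas by 2.
u-values: -4, -10, -2, -9, -4, 11; range = 11 − (-10) = 21.
v-values: -2, -8, 12, -11, -6, -9; range = 12 − (-11) = 23.
Area = (21 × 23) / 2 = 241.5.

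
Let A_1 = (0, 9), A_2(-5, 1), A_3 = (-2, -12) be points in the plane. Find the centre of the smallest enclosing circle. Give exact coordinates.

(-1, -1.5)

Side lengths²: A_1A_2² = 89, A_1A_3² = 445, A_2A_3² = 178.
Since A_1A_3² = 445 ≥ 178 + 89 = 267, the angle opposite A_1A_3 is not acute, so the smallest enclosing circle has A_1A_3 as diameter.
Centre = midpoint of A_1A_3 = (-1, -1.5), r² = 445/4 = 111.25.
Centre = (-1, -1.5).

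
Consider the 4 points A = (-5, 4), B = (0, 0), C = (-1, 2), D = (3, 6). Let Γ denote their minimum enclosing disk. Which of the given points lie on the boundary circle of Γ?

A, B, D

The minimum enclosing circle is determined by three boundary points: A, B, D.
Their circumcentre is (-11/14, 29/7) with r² = 3485/196.
The farthest remaining point C is at distance² 909/196 ≤ 3485/196.
The points at distance exactly r from the centre are A, B, D — 3 points.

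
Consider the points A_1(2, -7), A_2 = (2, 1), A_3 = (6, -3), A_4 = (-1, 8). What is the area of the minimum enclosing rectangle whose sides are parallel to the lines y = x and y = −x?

In coordinates u = x + y, v = x − y the rectangle is axis-aligned; the map (x,y)→(u,v) scales areas by 2.
u-values: -5, 3, 3, 7; range = 7 − (-5) = 12.
v-values: 9, 1, 9, -9; range = 9 − (-9) = 18.
Area = (12 × 18) / 2 = 108.

108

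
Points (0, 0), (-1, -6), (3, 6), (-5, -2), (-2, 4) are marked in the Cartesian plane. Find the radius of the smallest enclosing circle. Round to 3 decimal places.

6.325

A smallest enclosing disk is always determined by at most three of the input points on its boundary.
The farthest pair is (-1, -6)–(3, 6) with squared distance 160. The circle on this segment as diameter has centre (1, 0) and r² = 160/4 = 40.
Check (0, 0): distance² to centre = 1 ≤ 40, so it lies inside.
All remaining points lie in this disk, and no smaller disk contains both endpoints, so this is the minimum enclosing circle.
r = √40 ≈ 6.325.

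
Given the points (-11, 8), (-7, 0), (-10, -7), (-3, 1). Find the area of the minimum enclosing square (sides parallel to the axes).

225

The bounding box has width 8 and height 15.
An axis-aligned square enclosing the set must have side ≥ max(width, height).
So the minimum side is max(8, 15) = 15.
Area = 15² = 225.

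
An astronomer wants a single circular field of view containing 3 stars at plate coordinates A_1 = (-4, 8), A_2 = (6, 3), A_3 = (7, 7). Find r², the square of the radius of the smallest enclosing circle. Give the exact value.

5185/162

Side lengths²: A_1A_2² = 125, A_1A_3² = 122, A_2A_3² = 17.
Since A_1A_2² = 125 < 122 + 17 = 139, the triangle is acute, so the smallest enclosing circle is the circumcircle.
Circumcentre = (25/18, 113/18), r² = 5185/162.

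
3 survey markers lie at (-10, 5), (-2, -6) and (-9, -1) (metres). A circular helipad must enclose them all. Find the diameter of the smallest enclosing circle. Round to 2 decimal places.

13.60

Call the three points A, B, C in the order given.
Side lengths²: AB² = 185, AC² = 37, BC² = 74.
Since AB² = 185 ≥ 74 + 37 = 111, the angle opposite AB is not acute, so the smallest enclosing circle has AB as diameter.
Centre = midpoint of AB = (-6, -0.5), r² = 185/4 = 46.25.
Diameter = 2r = 2√(46.25) ≈ 13.60.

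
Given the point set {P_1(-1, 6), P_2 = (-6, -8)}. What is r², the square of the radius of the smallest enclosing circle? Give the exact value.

55.25

The smallest circle enclosing two points has them as diameter endpoints.
Centre = midpoint = (-3.5, -1); r² = |P_1P_2|²/4 = 221/4 = 55.25.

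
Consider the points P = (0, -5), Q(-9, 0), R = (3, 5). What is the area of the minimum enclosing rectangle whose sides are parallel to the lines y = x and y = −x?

In coordinates u = x + y, v = x − y the rectangle is axis-aligned; the map (x,y)→(u,v) scales areas by 2.
u-values: -5, -9, 8; range = 8 − (-9) = 17.
v-values: 5, -9, -2; range = 5 − (-9) = 14.
Area = (17 × 14) / 2 = 119.

119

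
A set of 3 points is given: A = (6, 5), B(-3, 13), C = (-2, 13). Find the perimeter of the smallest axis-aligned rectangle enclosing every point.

Width = max x − min x = 6 − (-3) = 9.
Height = max y − min y = 13 − 5 = 8.
Perimeter = 2(9 + 8) = 34.

34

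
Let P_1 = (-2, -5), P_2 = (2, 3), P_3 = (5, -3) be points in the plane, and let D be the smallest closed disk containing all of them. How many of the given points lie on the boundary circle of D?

3

Side lengths²: P_1P_2² = 80, P_1P_3² = 53, P_2P_3² = 45.
Since P_1P_2² = 80 < 53 + 45 = 98, the triangle is acute, so the smallest enclosing circle is the circumcircle.
Circumcentre = (0.75, -1.375), r² = 20.703125.
The points at distance exactly r from the centre are P_1, P_2, P_3 — 3 points.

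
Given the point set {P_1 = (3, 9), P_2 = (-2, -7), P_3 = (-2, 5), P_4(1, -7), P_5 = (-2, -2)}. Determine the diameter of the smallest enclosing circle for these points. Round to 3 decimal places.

The minimum enclosing circle of a finite set is fixed by two of the points (as a diameter) or three (as a circumcircle).
The farthest pair is P_1–P_2 with squared distance 281. The circle on this segment as diameter has centre (0.5, 1) and r² = 281/4 = 70.25.
Check P_3: distance² to centre = 22.25 ≤ 70.25, so it lies inside.
All remaining points lie in this disk, and no smaller disk contains both endpoints, so this is the minimum enclosing circle.
Diameter = 2r = 2√(70.25) ≈ 16.763.

16.763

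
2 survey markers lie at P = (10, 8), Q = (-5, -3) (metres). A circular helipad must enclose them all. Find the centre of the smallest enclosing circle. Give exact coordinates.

The smallest circle enclosing two points has them as diameter endpoints.
Centre = midpoint = (2.5, 2.5); r² = |PQ|²/4 = 346/4 = 86.5.
Centre = (2.5, 2.5).

(2.5, 2.5)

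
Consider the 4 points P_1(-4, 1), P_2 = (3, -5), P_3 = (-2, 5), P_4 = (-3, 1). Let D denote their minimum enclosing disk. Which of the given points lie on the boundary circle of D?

P_2, P_3

The minimum enclosing circle of a finite set is fixed by two of the points (as a diameter) or three (as a circumcircle).
The farthest pair is P_2–P_3 with squared distance 125. The circle on this segment as diameter has centre (0.5, 0) and r² = 125/4 = 31.25.
Check P_1: distance² to centre = 21.25 ≤ 31.25, so it lies inside.
All remaining points lie in this disk, and no smaller disk contains both endpoints, so this is the minimum enclosing circle.
The points at distance exactly r from the centre are P_2, P_3 — 2 points.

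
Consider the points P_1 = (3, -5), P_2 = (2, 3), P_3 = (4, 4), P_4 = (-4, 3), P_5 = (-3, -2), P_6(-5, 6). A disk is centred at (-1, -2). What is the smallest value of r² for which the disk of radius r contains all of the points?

The required radius is the distance from (-1, -2) to the farthest point.
Squared distances: 25, 34, 61, 34, 4, 80.
Maximum is 80, attained at P_6.

80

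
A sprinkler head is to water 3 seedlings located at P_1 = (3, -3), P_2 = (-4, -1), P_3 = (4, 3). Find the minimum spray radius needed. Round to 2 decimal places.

Side lengths²: P_1P_2² = 53, P_1P_3² = 37, P_2P_3² = 80.
Since P_2P_3² = 80 < 53 + 37 = 90, the triangle is acute, so the smallest enclosing circle is the circumcircle.
Circumcentre = (5/22, 6/11), r² = 9805/484.
r = √(9805/484) ≈ 4.50.

4.50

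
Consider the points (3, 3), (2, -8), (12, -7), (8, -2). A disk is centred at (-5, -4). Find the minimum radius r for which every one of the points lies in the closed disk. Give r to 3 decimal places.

The required radius is the distance from (-5, -4) to the farthest point.
Squared distances: 113, 65, 298, 173.
Maximum is 298, attained at (12, -7).
r = √298 ≈ 17.263.

17.263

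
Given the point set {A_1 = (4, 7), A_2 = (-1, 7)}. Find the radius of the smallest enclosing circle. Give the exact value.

2.5

The smallest circle enclosing two points has them as diameter endpoints.
Centre = midpoint = (1.5, 7); r² = |A_1A_2|²/4 = 25/4 = 6.25.
r = √(6.25) = 2.5.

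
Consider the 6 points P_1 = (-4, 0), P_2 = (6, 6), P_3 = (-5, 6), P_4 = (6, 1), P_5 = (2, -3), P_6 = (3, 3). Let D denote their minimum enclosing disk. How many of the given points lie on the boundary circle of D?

The minimum enclosing circle is determined by three boundary points: P_2, P_3, P_5.
Their circumcentre is (0.5, 55/18) with r² = 6305/162.
The farthest remaining point P_4 is at distance² 5585/162 ≤ 6305/162.
The points at distance exactly r from the centre are P_2, P_3, P_5 — 3 points.

3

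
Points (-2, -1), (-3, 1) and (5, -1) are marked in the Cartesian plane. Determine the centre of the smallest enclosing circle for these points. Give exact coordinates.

Call the three points A, B, C in the order given.
Side lengths²: AB² = 5, AC² = 49, BC² = 68.
Since BC² = 68 ≥ 49 + 5 = 54, the angle opposite BC is not acute, so the smallest enclosing circle has BC as diameter.
Centre = midpoint of BC = (1, 0), r² = 68/4 = 17.
Centre = (1, 0).

(1, 0)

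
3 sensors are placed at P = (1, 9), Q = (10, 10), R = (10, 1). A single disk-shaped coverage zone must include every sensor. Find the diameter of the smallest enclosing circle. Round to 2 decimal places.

Side lengths²: PQ² = 82, PR² = 145, QR² = 81.
Since PR² = 145 < 82 + 81 = 163, the triangle is acute, so the smallest enclosing circle is the circumcircle.
Circumcentre = (107/18, 5.5), r² = 5945/162.
Diameter = 2r = 2√(5945/162) ≈ 12.12.

12.12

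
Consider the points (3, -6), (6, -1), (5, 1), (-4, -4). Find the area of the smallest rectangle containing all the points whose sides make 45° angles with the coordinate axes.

63

In coordinates u = x + y, v = x − y the rectangle is axis-aligned; the map (x,y)→(u,v) scales areas by 2.
u-values: -3, 5, 6, -8; range = 6 − (-8) = 14.
v-values: 9, 7, 4, 0; range = 9 − 0 = 9.
Area = (14 × 9) / 2 = 63.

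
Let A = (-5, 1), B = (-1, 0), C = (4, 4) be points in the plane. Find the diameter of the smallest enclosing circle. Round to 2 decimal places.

9.49

Side lengths²: AB² = 17, AC² = 90, BC² = 41.
Since AC² = 90 ≥ 41 + 17 = 58, the angle opposite AC is not acute, so the smallest enclosing circle has AC as diameter.
Centre = midpoint of AC = (-0.5, 2.5), r² = 90/4 = 22.5.
Diameter = 2r = 2√(22.5) ≈ 9.49.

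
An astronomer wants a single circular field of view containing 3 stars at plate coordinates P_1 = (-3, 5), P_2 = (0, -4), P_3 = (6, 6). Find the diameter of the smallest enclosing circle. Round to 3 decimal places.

Side lengths²: P_1P_2² = 90, P_1P_3² = 82, P_2P_3² = 136.
Since P_2P_3² = 136 < 90 + 82 = 172, the triangle is acute, so the smallest enclosing circle is the circumcircle.
Circumcentre = (27/14, 23/14), r² = 3485/98.
Diameter = 2r = 2√(3485/98) ≈ 11.927.

11.927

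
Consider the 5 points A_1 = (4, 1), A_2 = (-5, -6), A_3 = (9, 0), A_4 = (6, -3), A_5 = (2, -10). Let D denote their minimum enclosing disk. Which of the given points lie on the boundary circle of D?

By Welzl's lemma the MEC is supported by two points (diametrically opposite) or three points (on a circumcircle).
The farthest pair is A_2–A_3 with squared distance 232. The circle on this segment as diameter has centre (2, -3) and r² = 232/4 = 58.
Check A_1: distance² to centre = 20 ≤ 58, so it lies inside.
All remaining points lie in this disk, and no smaller disk contains both endpoints, so this is the minimum enclosing circle.
The points at distance exactly r from the centre are A_2, A_3 — 2 points.

A_2, A_3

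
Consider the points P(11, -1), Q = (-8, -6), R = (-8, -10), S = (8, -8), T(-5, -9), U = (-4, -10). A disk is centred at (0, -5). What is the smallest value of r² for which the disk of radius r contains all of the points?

The required radius is the distance from (0, -5) to the farthest point.
Squared distances: 137, 65, 89, 73, 41, 41.
Maximum is 137, attained at P.

137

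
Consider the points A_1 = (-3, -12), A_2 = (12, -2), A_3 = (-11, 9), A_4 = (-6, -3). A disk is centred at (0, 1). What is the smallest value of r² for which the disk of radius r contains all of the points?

The required radius is the distance from (0, 1) to the farthest point.
Squared distances: 178, 153, 185, 52.
Maximum is 185, attained at A_3.

185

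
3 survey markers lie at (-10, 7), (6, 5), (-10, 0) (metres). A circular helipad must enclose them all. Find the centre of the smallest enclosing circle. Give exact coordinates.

Call the three points A, B, C in the order given.
Side lengths²: AB² = 260, AC² = 49, BC² = 281.
Since BC² = 281 < 260 + 49 = 309, the triangle is acute, so the smallest enclosing circle is the circumcircle.
Circumcentre = (-2.3125, 3.5), r² = 71.34765625.
Centre = (-2.3125, 3.5).

(-2.3125, 3.5)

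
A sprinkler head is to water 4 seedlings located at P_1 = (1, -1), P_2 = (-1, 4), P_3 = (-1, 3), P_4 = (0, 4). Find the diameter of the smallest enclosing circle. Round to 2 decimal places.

By Welzl's lemma the MEC is supported by two points (diametrically opposite) or three points (on a circumcircle).
The farthest pair is P_1–P_2 with squared distance 29. The circle on this segment as diameter has centre (0, 1.5) and r² = 29/4 = 7.25.
Check P_3: distance² to centre = 3.25 ≤ 7.25, so it lies inside.
All remaining points lie in this disk, and no smaller disk contains both endpoints, so this is the minimum enclosing circle.
Diameter = 2r = 2√(7.25) ≈ 5.39.

5.39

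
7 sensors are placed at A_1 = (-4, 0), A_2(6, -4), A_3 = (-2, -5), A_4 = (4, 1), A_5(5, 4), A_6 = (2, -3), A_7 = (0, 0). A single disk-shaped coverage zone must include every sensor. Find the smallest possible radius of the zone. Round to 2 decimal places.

The minimum enclosing circle of a finite set is fixed by two of the points (as a diameter) or three (as a circumcircle).
The farthest pair is A_3–A_5 with squared distance 130. The circle on this segment as diameter has centre (1.5, -0.5) and r² = 130/4 = 32.5.
Check A_1: distance² to centre = 30.5 ≤ 32.5, so it lies inside.
All remaining points lie in this disk, and no smaller disk contains both endpoints, so this is the minimum enclosing circle.
r = √(32.5) ≈ 5.70.

5.70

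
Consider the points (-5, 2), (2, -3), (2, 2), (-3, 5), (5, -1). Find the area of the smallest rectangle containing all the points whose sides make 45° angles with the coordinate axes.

49

In coordinates u = x + y, v = x − y the rectangle is axis-aligned; the map (x,y)→(u,v) scales areas by 2.
u-values: -3, -1, 4, 2, 4; range = 4 − (-3) = 7.
v-values: -7, 5, 0, -8, 6; range = 6 − (-8) = 14.
Area = (7 × 14) / 2 = 49.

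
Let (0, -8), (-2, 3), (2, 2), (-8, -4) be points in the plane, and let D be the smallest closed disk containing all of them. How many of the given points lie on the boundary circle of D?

3

A smallest enclosing disk is always determined by at most three of the input points on its boundary.
The minimum enclosing circle is determined by three boundary points: (0, -8), (2, 2), (-8, -4).
Their circumcentre is (-24/11, -26/11) with r² = 4420/121.
The farthest remaining point (-2, 3) is at distance² 3485/121 ≤ 4420/121.
The points at distance exactly r from the centre are (0, -8), (2, 2), (-8, -4) — 3 points.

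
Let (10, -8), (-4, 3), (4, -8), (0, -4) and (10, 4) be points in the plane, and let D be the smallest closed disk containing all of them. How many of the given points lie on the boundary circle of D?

3

The minimum enclosing circle of a finite set is fixed by two of the points (as a diameter) or three (as a circumcircle).
The minimum enclosing circle is determined by three boundary points: (10, -8), (-4, 3), (10, 4).
Their circumcentre is (95/28, -2) with r² = 62449/784.
The farthest remaining point (4, -8) is at distance² 28513/784 ≤ 62449/784.
The points at distance exactly r from the centre are (10, -8), (-4, 3), (10, 4) — 3 points.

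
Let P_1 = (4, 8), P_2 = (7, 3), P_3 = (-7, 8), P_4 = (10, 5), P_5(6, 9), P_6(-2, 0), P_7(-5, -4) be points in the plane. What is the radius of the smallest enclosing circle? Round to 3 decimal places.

A smallest enclosing disk is always determined by at most three of the input points on its boundary.
The minimum enclosing circle is determined by three boundary points: P_3, P_4, P_7.
Their circumcentre is (10/11, 104/33) with r² = 93721/1089.
The farthest remaining point P_5 is at distance² 65473/1089 ≤ 93721/1089.
r = √(93721/1089) ≈ 9.277.

9.277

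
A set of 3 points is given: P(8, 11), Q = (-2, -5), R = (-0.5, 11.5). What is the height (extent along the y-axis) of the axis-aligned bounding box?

16.5

max y = 11.5, min y = -5, so height = 16.5.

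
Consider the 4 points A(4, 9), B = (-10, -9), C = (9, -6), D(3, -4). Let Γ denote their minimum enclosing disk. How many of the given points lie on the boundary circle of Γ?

The minimum enclosing circle is determined by three boundary points: A, B, C.
Their circumcentre is (-1.5, -7/6) with r² = 2405/18.
The farthest remaining point D is at distance² 509/18 ≤ 2405/18.
The points at distance exactly r from the centre are A, B, C — 3 points.

3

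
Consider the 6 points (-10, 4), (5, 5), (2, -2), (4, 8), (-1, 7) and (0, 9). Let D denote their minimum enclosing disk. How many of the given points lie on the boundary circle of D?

The minimum enclosing circle of a finite set is fixed by two of the points (as a diameter) or three (as a circumcircle).
The minimum enclosing circle is determined by three boundary points: (-10, 4), (2, -2), (4, 8).
Their circumcentre is (-27/11, 45/11) with r² = 6890/121.
The farthest remaining point (5, 5) is at distance² 6824/121 ≤ 6890/121.
The points at distance exactly r from the centre are (-10, 4), (2, -2), (4, 8) — 3 points.

3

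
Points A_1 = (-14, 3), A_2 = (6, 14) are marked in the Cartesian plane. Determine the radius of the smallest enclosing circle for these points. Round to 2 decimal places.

11.41

The smallest circle enclosing two points has them as diameter endpoints.
Centre = midpoint = (-4, 8.5); r² = |A_1A_2|²/4 = 521/4 = 130.25.
r = √(130.25) ≈ 11.41.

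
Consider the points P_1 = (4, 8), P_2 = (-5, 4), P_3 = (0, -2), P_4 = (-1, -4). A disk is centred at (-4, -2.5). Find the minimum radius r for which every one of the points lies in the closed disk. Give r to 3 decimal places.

13.200

The required radius is the distance from (-4, -2.5) to the farthest point.
Squared distances: 174.25, 43.25, 16.25, 11.25.
Maximum is 174.25, attained at P_1.
r = √(174.25) ≈ 13.200.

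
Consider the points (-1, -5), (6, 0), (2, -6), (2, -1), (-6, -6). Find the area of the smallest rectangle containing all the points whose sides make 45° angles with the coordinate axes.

In coordinates u = x + y, v = x − y the rectangle is axis-aligned; the map (x,y)→(u,v) scales areas by 2.
u-values: -6, 6, -4, 1, -12; range = 6 − (-12) = 18.
v-values: 4, 6, 8, 3, 0; range = 8 − 0 = 8.
Area = (18 × 8) / 2 = 72.

72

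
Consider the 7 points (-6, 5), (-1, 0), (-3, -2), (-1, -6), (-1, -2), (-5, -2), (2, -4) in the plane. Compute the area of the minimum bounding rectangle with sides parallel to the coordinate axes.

x ranges over [-6, 2], width 8.
y ranges over [-6, 5], height 11.
Area = 8 × 11 = 88.

88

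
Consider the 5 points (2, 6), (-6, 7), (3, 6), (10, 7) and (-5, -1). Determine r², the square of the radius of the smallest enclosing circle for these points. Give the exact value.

The minimum enclosing circle of a finite set is fixed by two of the points (as a diameter) or three (as a circumcircle).
The minimum enclosing circle is determined by three boundary points: (-6, 7), (10, 7), (-5, -1).
Their circumcentre is (2, 3.9375) with r² = 73.37890625.
The farthest remaining point (3, 6) is at distance² 5.25390625 ≤ 73.37890625.

73.37890625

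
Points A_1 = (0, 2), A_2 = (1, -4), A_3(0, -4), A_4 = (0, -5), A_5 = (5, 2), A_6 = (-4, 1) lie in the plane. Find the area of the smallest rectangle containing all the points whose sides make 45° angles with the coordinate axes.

60

In coordinates u = x + y, v = x − y the rectangle is axis-aligned; the map (x,y)→(u,v) scales areas by 2.
u-values: 2, -3, -4, -5, 7, -3; range = 7 − (-5) = 12.
v-values: -2, 5, 4, 5, 3, -5; range = 5 − (-5) = 10.
Area = (12 × 10) / 2 = 60.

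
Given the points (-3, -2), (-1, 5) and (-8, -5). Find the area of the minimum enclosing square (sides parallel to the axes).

100

The bounding box has width 7 and height 10.
An axis-aligned square enclosing the set must have side ≥ max(width, height).
So the minimum side is max(7, 10) = 10.
Area = 10² = 100.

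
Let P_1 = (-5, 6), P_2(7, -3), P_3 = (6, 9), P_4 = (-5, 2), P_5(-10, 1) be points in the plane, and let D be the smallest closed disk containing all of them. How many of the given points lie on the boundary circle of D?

3

The minimum enclosing circle of a finite set is fixed by two of the points (as a diameter) or three (as a circumcircle).
The minimum enclosing circle is determined by three boundary points: P_2, P_3, P_5.
Their circumcentre is (-0.7, 2.4) with r² = 88.45.
The farthest remaining point P_1 is at distance² 31.45 ≤ 88.45.
The points at distance exactly r from the centre are P_2, P_3, P_5 — 3 points.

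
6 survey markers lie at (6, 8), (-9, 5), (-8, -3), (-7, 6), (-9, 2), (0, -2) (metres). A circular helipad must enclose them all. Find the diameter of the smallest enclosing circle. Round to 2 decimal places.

17.80

By Welzl's lemma the MEC is supported by two points (diametrically opposite) or three points (on a circumcircle).
The farthest pair is (6, 8)–(-8, -3) with squared distance 317. The circle on this segment as diameter has centre (-1, 2.5) and r² = 317/4 = 79.25.
Check (-9, 5): distance² to centre = 70.25 ≤ 79.25, so it lies inside.
All remaining points lie in this disk, and no smaller disk contains both endpoints, so this is the minimum enclosing circle.
Diameter = 2r = 2√(79.25) ≈ 17.80.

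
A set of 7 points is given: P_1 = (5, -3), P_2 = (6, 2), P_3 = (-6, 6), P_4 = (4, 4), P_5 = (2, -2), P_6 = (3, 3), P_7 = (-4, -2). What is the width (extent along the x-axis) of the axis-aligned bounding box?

12

max x = 6, min x = -6, so width = 12.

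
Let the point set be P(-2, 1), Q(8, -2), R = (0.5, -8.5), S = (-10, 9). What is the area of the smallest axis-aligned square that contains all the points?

324

The bounding box has width 18 and height 17.5.
An axis-aligned square enclosing the set must have side ≥ max(width, height).
So the minimum side is max(18, 17.5) = 18.
Area = 18² = 324.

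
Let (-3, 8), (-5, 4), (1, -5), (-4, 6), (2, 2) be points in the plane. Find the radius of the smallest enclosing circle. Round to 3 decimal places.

A smallest enclosing disk is always determined by at most three of the input points on its boundary.
The farthest pair is (-3, 8)–(1, -5) with squared distance 185. The circle on this segment as diameter has centre (-1, 1.5) and r² = 185/4 = 46.25.
Check (-5, 4): distance² to centre = 22.25 ≤ 46.25, so it lies inside.
All remaining points lie in this disk, and no smaller disk contains both endpoints, so this is the minimum enclosing circle.
r = √(46.25) ≈ 6.801.

6.801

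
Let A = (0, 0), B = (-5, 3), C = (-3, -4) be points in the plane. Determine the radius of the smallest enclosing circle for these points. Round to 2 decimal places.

3.66

Side lengths²: AB² = 34, AC² = 25, BC² = 53.
Since BC² = 53 < 34 + 25 = 59, the triangle is acute, so the smallest enclosing circle is the circumcircle.
Circumcentre = (-211/58, -23/58), r² = 22525/1682.
r = √(22525/1682) ≈ 3.66.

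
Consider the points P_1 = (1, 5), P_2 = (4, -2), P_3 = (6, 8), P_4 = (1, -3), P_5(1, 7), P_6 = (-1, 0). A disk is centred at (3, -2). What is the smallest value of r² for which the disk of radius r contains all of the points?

109

The required radius is the distance from (3, -2) to the farthest point.
Squared distances: 53, 1, 109, 5, 85, 20.
Maximum is 109, attained at P_3.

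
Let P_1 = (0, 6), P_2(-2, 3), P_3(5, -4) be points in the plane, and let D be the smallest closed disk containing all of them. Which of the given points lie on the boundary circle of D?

Side lengths²: P_1P_2² = 13, P_1P_3² = 125, P_2P_3² = 98.
Since P_1P_3² = 125 ≥ 98 + 13 = 111, the angle opposite P_1P_3 is not acute, so the smallest enclosing circle has P_1P_3 as diameter.
Centre = midpoint of P_1P_3 = (2.5, 1), r² = 125/4 = 31.25.
The points at distance exactly r from the centre are P_1, P_3 — 2 points.

P_1, P_3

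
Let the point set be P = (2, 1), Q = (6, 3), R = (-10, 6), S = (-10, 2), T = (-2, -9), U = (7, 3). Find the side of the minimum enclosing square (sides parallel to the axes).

17

The bounding box has width 17 and height 15.
An axis-aligned square enclosing the set must have side ≥ max(width, height).
So the minimum side is max(17, 15) = 17.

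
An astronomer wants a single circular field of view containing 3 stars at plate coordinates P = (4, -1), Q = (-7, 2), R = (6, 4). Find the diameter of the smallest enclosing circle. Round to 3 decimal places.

13.153

Side lengths²: PQ² = 130, PR² = 29, QR² = 173.
Since QR² = 173 ≥ 130 + 29 = 159, the angle opposite QR is not acute, so the smallest enclosing circle has QR as diameter.
Centre = midpoint of QR = (-0.5, 3), r² = 173/4 = 43.25.
Diameter = 2r = 2√(43.25) ≈ 13.153.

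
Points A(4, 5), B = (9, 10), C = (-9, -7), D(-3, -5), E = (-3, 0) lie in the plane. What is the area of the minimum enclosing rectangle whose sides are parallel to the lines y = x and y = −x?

In coordinates u = x + y, v = x − y the rectangle is axis-aligned; the map (x,y)→(u,v) scales areas by 2.
u-values: 9, 19, -16, -8, -3; range = 19 − (-16) = 35.
v-values: -1, -1, -2, 2, -3; range = 2 − (-3) = 5.
Area = (35 × 5) / 2 = 87.5.

87.5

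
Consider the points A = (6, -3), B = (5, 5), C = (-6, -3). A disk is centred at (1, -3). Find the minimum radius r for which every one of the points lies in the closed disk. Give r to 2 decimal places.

8.94

The required radius is the distance from (1, -3) to the farthest point.
Squared distances: 25, 80, 49.
Maximum is 80, attained at B.
r = √80 ≈ 8.94.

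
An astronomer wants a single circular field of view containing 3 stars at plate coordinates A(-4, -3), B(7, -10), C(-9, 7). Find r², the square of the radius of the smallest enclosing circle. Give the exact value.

Side lengths²: AB² = 170, AC² = 125, BC² = 545.
Since BC² = 545 ≥ 170 + 125 = 295, the angle opposite BC is not acute, so the smallest enclosing circle has BC as diameter.
Centre = midpoint of BC = (-1, -1.5), r² = 545/4 = 136.25.

136.25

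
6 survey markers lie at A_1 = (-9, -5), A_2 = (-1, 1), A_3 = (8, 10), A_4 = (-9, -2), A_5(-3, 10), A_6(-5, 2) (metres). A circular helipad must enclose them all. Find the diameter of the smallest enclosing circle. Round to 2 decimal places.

22.67

The farthest pair is A_1–A_3 with squared distance 514. The circle on this segment as diameter has centre (-0.5, 2.5) and r² = 514/4 = 128.5.
Check A_2: distance² to centre = 2.5 ≤ 128.5, so it lies inside.
All remaining points lie in this disk, and no smaller disk contains both endpoints, so this is the minimum enclosing circle.
Diameter = 2r = 2√(128.5) ≈ 22.67.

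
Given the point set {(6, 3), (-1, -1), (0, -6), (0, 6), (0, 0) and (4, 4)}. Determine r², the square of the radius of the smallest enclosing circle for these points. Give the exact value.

36.5625

A smallest enclosing disk is always determined by at most three of the input points on its boundary.
The minimum enclosing circle is determined by three boundary points: (6, 3), (0, -6), (0, 6).
Their circumcentre is (0.75, 0) with r² = 36.5625.
The farthest remaining point (4, 4) is at distance² 26.5625 ≤ 36.5625.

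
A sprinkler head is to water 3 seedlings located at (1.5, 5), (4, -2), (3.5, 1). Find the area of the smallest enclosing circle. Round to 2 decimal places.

43.39

Call the three points A, B, C in the order given.
Side lengths²: AB² = 55.25, AC² = 20, BC² = 9.25.
Since AB² = 55.25 ≥ 20 + 9.25 = 29.25, the angle opposite AB is not acute, so the smallest enclosing circle has AB as diameter.
Centre = midpoint of AB = (2.75, 1.5), r² = 55.25/4 = 13.8125.
Area = π·r² = π·13.8125 ≈ 43.39.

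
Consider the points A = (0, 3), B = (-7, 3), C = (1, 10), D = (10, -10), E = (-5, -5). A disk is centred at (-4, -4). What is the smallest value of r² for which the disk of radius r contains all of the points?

232

The required radius is the distance from (-4, -4) to the farthest point.
Squared distances: 65, 58, 221, 232, 2.
Maximum is 232, attained at D.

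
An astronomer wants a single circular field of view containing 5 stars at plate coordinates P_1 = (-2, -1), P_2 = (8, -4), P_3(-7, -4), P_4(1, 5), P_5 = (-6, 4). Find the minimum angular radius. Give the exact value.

8.125

The minimum enclosing circle of a finite set is fixed by two of the points (as a diameter) or three (as a circumcircle).
The minimum enclosing circle is determined by three boundary points: P_2, P_3, P_5.
Their circumcentre is (0.5, -0.875) with r² = 66.015625.
The farthest remaining point P_4 is at distance² 34.765625 ≤ 66.015625.
r = √(66.015625) = 8.125.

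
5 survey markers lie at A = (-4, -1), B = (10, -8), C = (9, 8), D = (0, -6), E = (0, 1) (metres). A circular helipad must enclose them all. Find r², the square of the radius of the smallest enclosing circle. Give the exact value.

160625/1922

A smallest enclosing disk is always determined by at most three of the input points on its boundary.
The minimum enclosing circle is determined by three boundary points: A, B, C.
Their circumcentre is (317/62, -17/62) with r² = 160625/1922.
The farthest remaining point D is at distance² 113257/1922 ≤ 160625/1922.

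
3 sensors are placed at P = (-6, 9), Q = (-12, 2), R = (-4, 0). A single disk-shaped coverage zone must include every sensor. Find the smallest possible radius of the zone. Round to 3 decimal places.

Side lengths²: PQ² = 85, PR² = 85, QR² = 68.
Since PR² = 85 < 85 + 68 = 153, the triangle is acute, so the smallest enclosing circle is the circumcircle.
Circumcentre = (-7.25, 4), r² = 26.5625.
r = √(26.5625) ≈ 5.154.

5.154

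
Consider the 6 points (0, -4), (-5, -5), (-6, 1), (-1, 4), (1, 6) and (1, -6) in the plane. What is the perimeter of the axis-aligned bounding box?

38

Width = max x − min x = 1 − (-6) = 7.
Height = max y − min y = 6 − (-6) = 12.
Perimeter = 2(7 + 12) = 38.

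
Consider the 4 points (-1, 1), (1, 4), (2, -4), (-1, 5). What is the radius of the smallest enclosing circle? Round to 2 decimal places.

4.74

The farthest pair is (2, -4)–(-1, 5) with squared distance 90. The circle on this segment as diameter has centre (0.5, 0.5) and r² = 90/4 = 22.5.
Check (-1, 1): distance² to centre = 2.5 ≤ 22.5, so it lies inside.
All remaining points lie in this disk, and no smaller disk contains both endpoints, so this is the minimum enclosing circle.
r = √(22.5) ≈ 4.74.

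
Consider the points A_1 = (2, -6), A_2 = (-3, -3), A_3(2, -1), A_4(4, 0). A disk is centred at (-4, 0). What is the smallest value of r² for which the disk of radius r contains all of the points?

The required radius is the distance from (-4, 0) to the farthest point.
Squared distances: 72, 10, 37, 64.
Maximum is 72, attained at A_1.

72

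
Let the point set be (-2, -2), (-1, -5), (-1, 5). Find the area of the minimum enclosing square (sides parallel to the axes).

The bounding box has width 1 and height 10.
An axis-aligned square enclosing the set must have side ≥ max(width, height).
So the minimum side is max(1, 10) = 10.
Area = 10² = 100.

100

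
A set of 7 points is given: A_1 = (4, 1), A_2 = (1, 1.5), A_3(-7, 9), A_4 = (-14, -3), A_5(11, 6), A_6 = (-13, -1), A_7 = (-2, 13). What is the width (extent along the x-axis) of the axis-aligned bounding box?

25

max x = 11, min x = -14, so width = 25.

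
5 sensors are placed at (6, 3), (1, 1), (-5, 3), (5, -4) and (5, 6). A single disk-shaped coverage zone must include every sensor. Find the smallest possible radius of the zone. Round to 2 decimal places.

6.37

The minimum enclosing circle is determined by three boundary points: (-5, 3), (5, -4), (5, 6).
Their circumcentre is (1.05, 1) with r² = 40.6025.
The farthest remaining point (6, 3) is at distance² 28.5025 ≤ 40.6025.
r = √(40.6025) ≈ 6.37.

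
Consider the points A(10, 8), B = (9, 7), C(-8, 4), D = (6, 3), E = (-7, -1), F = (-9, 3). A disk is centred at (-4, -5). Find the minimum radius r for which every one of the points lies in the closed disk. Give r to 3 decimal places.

The required radius is the distance from (-4, -5) to the farthest point.
Squared distances: 365, 313, 97, 164, 25, 89.
Maximum is 365, attained at A.
r = √365 ≈ 19.105.

19.105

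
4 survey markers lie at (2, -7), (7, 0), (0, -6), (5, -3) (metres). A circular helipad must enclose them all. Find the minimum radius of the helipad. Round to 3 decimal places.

By Welzl's lemma the MEC is supported by two points (diametrically opposite) or three points (on a circumcircle).
The farthest pair is (7, 0)–(0, -6) with squared distance 85. The circle on this segment as diameter has centre (3.5, -3) and r² = 85/4 = 21.25.
Check (2, -7): distance² to centre = 18.25 ≤ 21.25, so it lies inside.
All remaining points lie in this disk, and no smaller disk contains both endpoints, so this is the minimum enclosing circle.
r = √(21.25) ≈ 4.610.

4.610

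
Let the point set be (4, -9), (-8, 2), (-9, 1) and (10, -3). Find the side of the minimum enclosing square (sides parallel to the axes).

The bounding box has width 19 and height 11.
An axis-aligned square enclosing the set must have side ≥ max(width, height).
So the minimum side is max(19, 11) = 19.

19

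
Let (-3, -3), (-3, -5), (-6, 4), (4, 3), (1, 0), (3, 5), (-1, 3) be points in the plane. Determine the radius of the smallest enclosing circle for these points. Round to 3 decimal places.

5.963

A smallest enclosing disk is always determined by at most three of the input points on its boundary.
The minimum enclosing circle is determined by three boundary points: (-3, -5), (-6, 4), (3, 5).
Their circumcentre is (-15/14, 9/14) with r² = 3485/98.
The farthest remaining point (4, 3) is at distance² 3065/98 ≤ 3485/98.
r = √(3485/98) ≈ 5.963.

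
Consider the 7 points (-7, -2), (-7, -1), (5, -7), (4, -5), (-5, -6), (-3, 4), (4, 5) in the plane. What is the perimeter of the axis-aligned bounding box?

Width = max x − min x = 5 − (-7) = 12.
Height = max y − min y = 5 − (-7) = 12.
Perimeter = 2(12 + 12) = 48.

48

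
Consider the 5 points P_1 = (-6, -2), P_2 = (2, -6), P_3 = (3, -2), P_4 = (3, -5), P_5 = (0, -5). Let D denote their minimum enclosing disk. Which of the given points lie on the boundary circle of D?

The minimum enclosing circle of a finite set is fixed by two of the points (as a diameter) or three (as a circumcircle).
The farthest pair is P_1–P_4 with squared distance 90. The circle on this segment as diameter has centre (-1.5, -3.5) and r² = 90/4 = 22.5.
Check P_2: distance² to centre = 18.5 ≤ 22.5, so it lies inside.
All remaining points lie in this disk, and no smaller disk contains both endpoints, so this is the minimum enclosing circle.
The points at distance exactly r from the centre are P_1, P_3, P_4 — 3 points.

P_1, P_3, P_4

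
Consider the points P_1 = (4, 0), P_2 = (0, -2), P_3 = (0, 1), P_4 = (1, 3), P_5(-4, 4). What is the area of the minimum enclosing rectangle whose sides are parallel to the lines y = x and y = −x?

36

In coordinates u = x + y, v = x − y the rectangle is axis-aligned; the map (x,y)→(u,v) scales areas by 2.
u-values: 4, -2, 1, 4, 0; range = 4 − (-2) = 6.
v-values: 4, 2, -1, -2, -8; range = 4 − (-8) = 12.
Area = (6 × 12) / 2 = 36.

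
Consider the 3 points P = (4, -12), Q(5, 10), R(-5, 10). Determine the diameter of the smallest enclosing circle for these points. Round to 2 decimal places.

23.79

Side lengths²: PQ² = 485, PR² = 565, QR² = 100.
Since PR² = 565 < 485 + 100 = 585, the triangle is acute, so the smallest enclosing circle is the circumcircle.
Circumcentre = (0, -35/44), r² = 274025/1936.
Diameter = 2r = 2√(274025/1936) ≈ 23.79.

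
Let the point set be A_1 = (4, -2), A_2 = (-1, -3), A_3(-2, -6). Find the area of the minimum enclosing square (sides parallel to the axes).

36

The bounding box has width 6 and height 4.
An axis-aligned square enclosing the set must have side ≥ max(width, height).
So the minimum side is max(6, 4) = 6.
Area = 6² = 36.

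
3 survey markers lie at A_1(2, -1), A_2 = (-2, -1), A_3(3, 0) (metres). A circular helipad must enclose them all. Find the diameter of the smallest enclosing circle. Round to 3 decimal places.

Side lengths²: A_1A_2² = 16, A_1A_3² = 2, A_2A_3² = 26.
Since A_2A_3² = 26 ≥ 16 + 2 = 18, the angle opposite A_2A_3 is not acute, so the smallest enclosing circle has A_2A_3 as diameter.
Centre = midpoint of A_2A_3 = (0.5, -0.5), r² = 26/4 = 6.5.
Diameter = 2r = 2√(6.5) ≈ 5.099.

5.099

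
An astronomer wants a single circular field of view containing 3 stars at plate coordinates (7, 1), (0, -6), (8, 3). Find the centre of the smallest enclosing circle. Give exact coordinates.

Call the three points A, B, C in the order given.
Side lengths²: AB² = 98, AC² = 5, BC² = 145.
Since BC² = 145 ≥ 98 + 5 = 103, the angle opposite BC is not acute, so the smallest enclosing circle has BC as diameter.
Centre = midpoint of BC = (4, -1.5), r² = 145/4 = 36.25.
Centre = (4, -1.5).

(4, -1.5)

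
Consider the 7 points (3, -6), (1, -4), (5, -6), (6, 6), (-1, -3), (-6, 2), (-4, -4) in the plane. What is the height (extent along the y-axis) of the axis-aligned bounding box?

12

max y = 6, min y = -6, so height = 12.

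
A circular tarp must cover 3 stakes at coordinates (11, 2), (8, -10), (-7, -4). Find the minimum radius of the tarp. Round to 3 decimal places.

9.575

Call the three points A, B, C in the order given.
Side lengths²: AB² = 153, AC² = 360, BC² = 261.
Since AC² = 360 < 261 + 153 = 414, the triangle is acute, so the smallest enclosing circle is the circumcircle.
Circumcentre = (53/22, -49/22), r² = 22185/242.
r = √(22185/242) ≈ 9.575.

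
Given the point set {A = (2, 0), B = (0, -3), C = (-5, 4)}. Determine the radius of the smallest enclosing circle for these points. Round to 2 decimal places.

Side lengths²: AB² = 13, AC² = 65, BC² = 74.
Since BC² = 74 < 65 + 13 = 78, the triangle is acute, so the smallest enclosing circle is the circumcircle.
Circumcentre = (-131/58, 39/58), r² = 31265/1682.
r = √(31265/1682) ≈ 4.31.

4.31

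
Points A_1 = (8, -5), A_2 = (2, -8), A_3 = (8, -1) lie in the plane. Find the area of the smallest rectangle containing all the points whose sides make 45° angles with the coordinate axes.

In coordinates u = x + y, v = x − y the rectangle is axis-aligned; the map (x,y)→(u,v) scales areas by 2.
u-values: 3, -6, 7; range = 7 − (-6) = 13.
v-values: 13, 10, 9; range = 13 − 9 = 4.
Area = (13 × 4) / 2 = 26.

26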